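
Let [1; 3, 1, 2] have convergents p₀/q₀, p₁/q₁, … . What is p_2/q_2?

Using pₖ = aₖpₖ₋₁ + pₖ₋₂, qₖ = aₖqₖ₋₁ + qₖ₋₂ (with p₋₁=1, p₋₂=0, q₋₁=0, q₋₂=1):
  k=0: a=1, p=1, q=1
  k=1: a=3, p=4, q=3
  k=2: a=1, p=5, q=4

5/4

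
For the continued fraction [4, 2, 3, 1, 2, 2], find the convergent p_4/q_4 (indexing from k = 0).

111/25

Using pₖ = aₖpₖ₋₁ + pₖ₋₂, qₖ = aₖqₖ₋₁ + qₖ₋₂ (with p₋₁=1, p₋₂=0, q₋₁=0, q₋₂=1):
  k=0: a=4, p=4, q=1
  k=1: a=2, p=9, q=2
  k=2: a=3, p=31, q=7
  k=3: a=1, p=40, q=9
  k=4: a=2, p=111, q=25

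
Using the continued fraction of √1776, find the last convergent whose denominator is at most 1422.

24822/589

√1776 = [42; 7, 84, …] (period length 2).
Convergents:
  p_0/q_0 = 42/1
  p_1/q_1 = 295/7
  p_2/q_2 = 24822/589
  p_3/q_3 = 174049/4130
q_2 = 589 ≤ 1422 < 4130 = q_3, so the answer is 24822/589.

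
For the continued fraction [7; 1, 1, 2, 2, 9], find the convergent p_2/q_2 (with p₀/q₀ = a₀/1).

15/2

Using pₖ = aₖpₖ₋₁ + pₖ₋₂, qₖ = aₖqₖ₋₁ + qₖ₋₂ (with p₋₁=1, p₋₂=0, q₋₁=0, q₋₂=1):
  k=0: a=7, p=7, q=1
  k=1: a=1, p=8, q=1
  k=2: a=1, p=15, q=2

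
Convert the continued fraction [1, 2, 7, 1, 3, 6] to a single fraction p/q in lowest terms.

607/413

Using pₖ = aₖpₖ₋₁ + pₖ₋₂ and qₖ = aₖqₖ₋₁ + qₖ₋₂:
  k=0: a=1, p=1, q=1
  k=1: a=2, p=3, q=2
  k=2: a=7, p=22, q=15
  k=3: a=1, p=25, q=17
  k=4: a=3, p=97, q=66
  k=5: a=6, p=607, q=413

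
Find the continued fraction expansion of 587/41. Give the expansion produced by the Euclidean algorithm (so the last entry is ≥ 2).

587 = 14·41 + 13
41 = 3·13 + 2
13 = 6·2 + 1
2 = 2·1 + 0  (stop)
So 587/41 = [14; 3, 6, 2].

[14; 3, 6, 2]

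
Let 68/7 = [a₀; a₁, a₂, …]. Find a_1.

1

68 = 9·7 + 5   →  a_0 = 9
7 = 1·5 + 2   →  a_1 = 1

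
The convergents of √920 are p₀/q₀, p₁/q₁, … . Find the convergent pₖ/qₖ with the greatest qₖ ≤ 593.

16561/546

√920 = [30; 3, 60, …] (period length 2).
Convergents:
  p_0/q_0 = 30/1
  p_1/q_1 = 91/3
  p_2/q_2 = 5490/181
  p_3/q_3 = 16561/546
  p_4/q_4 = 999150/32941
q_3 = 546 ≤ 593 < 32941 = q_4, so the answer is 16561/546.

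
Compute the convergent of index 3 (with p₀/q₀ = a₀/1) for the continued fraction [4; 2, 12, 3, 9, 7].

345/77

Using pₖ = aₖpₖ₋₁ + pₖ₋₂, qₖ = aₖqₖ₋₁ + qₖ₋₂ (with p₋₁=1, p₋₂=0, q₋₁=0, q₋₂=1):
  k=0: a=4, p=4, q=1
  k=1: a=2, p=9, q=2
  k=2: a=12, p=112, q=25
  k=3: a=3, p=345, q=77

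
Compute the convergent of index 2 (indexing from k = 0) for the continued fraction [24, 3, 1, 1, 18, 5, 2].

Using pₖ = aₖpₖ₋₁ + pₖ₋₂, qₖ = aₖqₖ₋₁ + qₖ₋₂ (with p₋₁=1, p₋₂=0, q₋₁=0, q₋₂=1):
  k=0: a=24, p=24, q=1
  k=1: a=3, p=73, q=3
  k=2: a=1, p=97, q=4

97/4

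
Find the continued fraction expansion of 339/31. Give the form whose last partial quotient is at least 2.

339 = 10×31 + 29
31 = 1×29 + 2
29 = 14×2 + 1
2 = 2×1 + 0  (stop)
So 339/31 = [10; 1, 14, 2].

[10; 1, 14, 2]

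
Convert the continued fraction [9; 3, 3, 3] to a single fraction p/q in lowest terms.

307/33

Fold from the inside: start with 3/1.
  3 + 1/3 = 10/3
  3 + 3/10 = 33/10
  9 + 10/33 = 307/33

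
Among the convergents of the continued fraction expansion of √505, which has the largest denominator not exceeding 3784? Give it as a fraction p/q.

72765/3238

√505 = [22; 2, 8, 2, 44, …] (period length 4).
Convergents:
  p_0/q_0 = 22/1
  p_1/q_1 = 45/2
  p_2/q_2 = 382/17
  p_3/q_3 = 809/36
  p_4/q_4 = 35978/1601
  p_5/q_5 = 72765/3238
  p_6/q_6 = 618098/27505
q_5 = 3238 ≤ 3784 < 27505 = q_6, so the answer is 72765/3238.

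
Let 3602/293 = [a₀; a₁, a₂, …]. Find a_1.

3602 = 12·293 + 86   →  a_0 = 12
293 = 3·86 + 35   →  a_1 = 3

3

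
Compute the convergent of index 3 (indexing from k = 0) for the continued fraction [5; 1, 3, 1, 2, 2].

Using pₖ = aₖpₖ₋₁ + pₖ₋₂, qₖ = aₖqₖ₋₁ + qₖ₋₂ (with p₋₁=1, p₋₂=0, q₋₁=0, q₋₂=1):
  k=0: a=5, p=5, q=1
  k=1: a=1, p=6, q=1
  k=2: a=3, p=23, q=4
  k=3: a=1, p=29, q=5

29/5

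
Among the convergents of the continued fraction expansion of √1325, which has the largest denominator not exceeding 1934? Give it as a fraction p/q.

66249/1820

√1325 = [36; 2, 2, 72, …] (period length 3).
Convergents:
  p_0/q_0 = 36/1
  p_1/q_1 = 73/2
  p_2/q_2 = 182/5
  p_3/q_3 = 13177/362
  p_4/q_4 = 26536/729
  p_5/q_5 = 66249/1820
  p_6/q_6 = 4796464/131769
q_5 = 1820 ≤ 1934 < 131769 = q_6, so the answer is 66249/1820.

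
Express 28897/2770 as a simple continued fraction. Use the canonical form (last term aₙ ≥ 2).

[10; 2, 3, 5, 2, 4, 2, 3]

28897 = 10×2770 + 1197
2770 = 2×1197 + 376
1197 = 3×376 + 69
376 = 5×69 + 31
69 = 2×31 + 7
31 = 4×7 + 3
7 = 2×3 + 1
3 = 3×1 + 0  (stop)
So 28897/2770 = [10; 2, 3, 5, 2, 4, 2, 3].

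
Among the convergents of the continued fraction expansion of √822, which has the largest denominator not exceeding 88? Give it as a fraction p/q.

√822 = [28; 1, 2, 28, 2, 1, 56, …] (period length 6).
Convergents:
  p_0/q_0 = 28/1
  p_1/q_1 = 29/1
  p_2/q_2 = 86/3
  p_3/q_3 = 2437/85
  p_4/q_4 = 4960/173
q_3 = 85 ≤ 88 < 173 = q_4, so the answer is 2437/85.

2437/85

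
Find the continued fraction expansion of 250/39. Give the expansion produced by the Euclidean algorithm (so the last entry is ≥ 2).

[6; 2, 2, 3, 2]

250 = 6·39 + 16
39 = 2·16 + 7
16 = 2·7 + 2
7 = 3·2 + 1
2 = 2·1 + 0  (stop)
So 250/39 = [6; 2, 2, 3, 2].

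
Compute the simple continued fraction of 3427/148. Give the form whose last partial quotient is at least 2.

[23; 6, 2, 3, 3]

3427 = 23·148 + 23
148 = 6·23 + 10
23 = 2·10 + 3
10 = 3·3 + 1
3 = 3·1 + 0  (stop)
So 3427/148 = [23; 6, 2, 3, 3].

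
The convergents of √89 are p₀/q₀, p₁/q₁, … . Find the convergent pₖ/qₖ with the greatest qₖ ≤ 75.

500/53

√89 = [9; 2, 3, 3, 2, 18, …] (period length 5).
Convergents:
  p_0/q_0 = 9/1
  p_1/q_1 = 19/2
  p_2/q_2 = 66/7
  p_3/q_3 = 217/23
  p_4/q_4 = 500/53
  p_5/q_5 = 9217/977
q_4 = 53 ≤ 75 < 977 = q_5, so the answer is 500/53.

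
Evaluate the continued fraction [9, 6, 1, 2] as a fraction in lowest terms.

183/20

Fold from the inside: start with 2/1.
  1 + 1/2 = 3/2
  6 + 2/3 = 20/3
  9 + 3/20 = 183/20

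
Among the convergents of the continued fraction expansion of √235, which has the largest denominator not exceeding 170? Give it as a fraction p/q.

1395/91

√235 = [15; 3, 30, …] (period length 2).
Convergents:
  p_0/q_0 = 15/1
  p_1/q_1 = 46/3
  p_2/q_2 = 1395/91
  p_3/q_3 = 4231/276
q_2 = 91 ≤ 170 < 276 = q_3, so the answer is 1395/91.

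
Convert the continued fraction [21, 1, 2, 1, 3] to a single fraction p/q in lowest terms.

326/15

Using pₖ = aₖpₖ₋₁ + pₖ₋₂ and qₖ = aₖqₖ₋₁ + qₖ₋₂:
  k=0: a=21, p=21, q=1
  k=1: a=1, p=22, q=1
  k=2: a=2, p=65, q=3
  k=3: a=1, p=87, q=4
  k=4: a=3, p=326, q=15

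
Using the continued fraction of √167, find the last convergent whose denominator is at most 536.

4355/337

√167 = [12; 1, 11, 1, 24, …] (period length 4).
Convergents:
  p_0/q_0 = 12/1
  p_1/q_1 = 13/1
  p_2/q_2 = 155/12
  p_3/q_3 = 168/13
  p_4/q_4 = 4187/324
  p_5/q_5 = 4355/337
  p_6/q_6 = 52092/4031
q_5 = 337 ≤ 536 < 4031 = q_6, so the answer is 4355/337.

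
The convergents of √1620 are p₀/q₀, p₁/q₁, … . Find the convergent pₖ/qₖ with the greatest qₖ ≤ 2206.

51841/1288

√1620 = [40; 4, 80, …] (period length 2).
Convergents:
  p_0/q_0 = 40/1
  p_1/q_1 = 161/4
  p_2/q_2 = 12920/321
  p_3/q_3 = 51841/1288
  p_4/q_4 = 4160200/103361
q_3 = 1288 ≤ 2206 < 103361 = q_4, so the answer is 51841/1288.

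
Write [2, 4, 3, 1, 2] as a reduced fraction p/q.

Fold from the inside: start with 2/1.
  1 + 1/2 = 3/2
  3 + 2/3 = 11/3
  4 + 3/11 = 47/11
  2 + 11/47 = 105/47

105/47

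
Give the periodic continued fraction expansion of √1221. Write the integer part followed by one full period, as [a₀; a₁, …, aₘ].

[34; 1, 16, 2, 16, 1, 68]

a₀ = ⌊√1221⌋ = 34.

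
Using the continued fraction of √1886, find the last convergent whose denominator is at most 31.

√1886 = [43; 2, 2, 1, 42, 1, 2, 2, 86, …] (period length 8).
Convergents:
  p_0/q_0 = 43/1
  p_1/q_1 = 87/2
  p_2/q_2 = 217/5
  p_3/q_3 = 304/7
  p_4/q_4 = 12985/299
q_3 = 7 ≤ 31 < 299 = q_4, so the answer is 304/7.

304/7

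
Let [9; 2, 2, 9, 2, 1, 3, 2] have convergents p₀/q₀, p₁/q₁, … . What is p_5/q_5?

Using pₖ = aₖpₖ₋₁ + pₖ₋₂, qₖ = aₖqₖ₋₁ + qₖ₋₂ (with p₋₁=1, p₋₂=0, q₋₁=0, q₋₂=1):
  k=0: a=9, p=9, q=1
  k=1: a=2, p=19, q=2
  k=2: a=2, p=47, q=5
  k=3: a=9, p=442, q=47
  k=4: a=2, p=931, q=99
  k=5: a=1, p=1373, q=146

1373/146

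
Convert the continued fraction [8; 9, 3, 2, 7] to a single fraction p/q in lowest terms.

Using pₖ = aₖpₖ₋₁ + pₖ₋₂ and qₖ = aₖqₖ₋₁ + qₖ₋₂:
  k=0: a=8, p=8, q=1
  k=1: a=9, p=73, q=9
  k=2: a=3, p=227, q=28
  k=3: a=2, p=527, q=65
  k=4: a=7, p=3916, q=483

3916/483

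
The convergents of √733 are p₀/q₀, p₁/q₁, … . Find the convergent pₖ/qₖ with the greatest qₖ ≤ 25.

√733 = [27; 13, 1, 1, 13, 54, …] (period length 5).
Convergents:
  p_0/q_0 = 27/1
  p_1/q_1 = 352/13
  p_2/q_2 = 379/14
  p_3/q_3 = 731/27
q_2 = 14 ≤ 25 < 27 = q_3, so the answer is 379/14.

379/14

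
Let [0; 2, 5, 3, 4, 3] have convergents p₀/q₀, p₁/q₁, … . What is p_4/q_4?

Using pₖ = aₖpₖ₋₁ + pₖ₋₂, qₖ = aₖqₖ₋₁ + qₖ₋₂ (with p₋₁=1, p₋₂=0, q₋₁=0, q₋₂=1):
  k=0: a=0, p=0, q=1
  k=1: a=2, p=1, q=2
  k=2: a=5, p=5, q=11
  k=3: a=3, p=16, q=35
  k=4: a=4, p=69, q=151

69/151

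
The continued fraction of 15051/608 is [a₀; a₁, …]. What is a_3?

15051 = 24·608 + 459   →  a_0 = 24
608 = 1·459 + 149   →  a_1 = 1
459 = 3·149 + 12   →  a_2 = 3
149 = 12·12 + 5   →  a_3 = 12

12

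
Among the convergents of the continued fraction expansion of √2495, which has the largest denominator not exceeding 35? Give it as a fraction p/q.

999/20

√2495 = [49; 1, 18, 1, 98, …] (period length 4).
Convergents:
  p_0/q_0 = 49/1
  p_1/q_1 = 50/1
  p_2/q_2 = 949/19
  p_3/q_3 = 999/20
  p_4/q_4 = 98851/1979
q_3 = 20 ≤ 35 < 1979 = q_4, so the answer is 999/20.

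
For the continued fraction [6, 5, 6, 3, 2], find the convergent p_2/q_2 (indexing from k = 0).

Using pₖ = aₖpₖ₋₁ + pₖ₋₂, qₖ = aₖqₖ₋₁ + qₖ₋₂ (with p₋₁=1, p₋₂=0, q₋₁=0, q₋₂=1):
  k=0: a=6, p=6, q=1
  k=1: a=5, p=31, q=5
  k=2: a=6, p=192, q=31

192/31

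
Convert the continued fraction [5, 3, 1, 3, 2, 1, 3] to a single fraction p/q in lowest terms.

953/181

Fold from the inside: start with 3/1.
  1 + 1/3 = 4/3
  2 + 3/4 = 11/4
  3 + 4/11 = 37/11
  1 + 11/37 = 48/37
  3 + 37/48 = 181/48
  5 + 48/181 = 953/181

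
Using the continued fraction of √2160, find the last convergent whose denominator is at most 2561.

√2160 = [46; 2, 9, 1, 4, 1, 9, 2, 92, …] (period length 8).
Convergents:
  p_0/q_0 = 46/1
  p_1/q_1 = 93/2
  p_2/q_2 = 883/19
  p_3/q_3 = 976/21
  p_4/q_4 = 4787/103
  p_5/q_5 = 5763/124
  p_6/q_6 = 56654/1219
  p_7/q_7 = 119071/2562
q_6 = 1219 ≤ 2561 < 2562 = q_7, so the answer is 56654/1219.

56654/1219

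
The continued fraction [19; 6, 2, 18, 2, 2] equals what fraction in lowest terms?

23483/1226

Fold from the inside: start with 2/1.
  2 + 1/2 = 5/2
  18 + 2/5 = 92/5
  2 + 5/92 = 189/92
  6 + 92/189 = 1226/189
  19 + 189/1226 = 23483/1226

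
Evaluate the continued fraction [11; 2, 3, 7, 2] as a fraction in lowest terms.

1246/109

Fold from the inside: start with 2/1.
  7 + 1/2 = 15/2
  3 + 2/15 = 47/15
  2 + 15/47 = 109/47
  11 + 47/109 = 1246/109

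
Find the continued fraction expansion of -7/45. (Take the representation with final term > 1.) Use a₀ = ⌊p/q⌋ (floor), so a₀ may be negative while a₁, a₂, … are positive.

-7 = -1×45 + 38
45 = 1×38 + 7
38 = 5×7 + 3
7 = 2×3 + 1
3 = 3×1 + 0  (stop)
So -7/45 = [-1; 1, 5, 2, 3].

[-1; 1, 5, 2, 3]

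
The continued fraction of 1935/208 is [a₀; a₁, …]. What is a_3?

1935 = 9·208 + 63   →  a_0 = 9
208 = 3·63 + 19   →  a_1 = 3
63 = 3·19 + 6   →  a_2 = 3
19 = 3·6 + 1   →  a_3 = 3

3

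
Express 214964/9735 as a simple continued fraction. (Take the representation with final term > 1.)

[22; 12, 3, 1, 5, 11, 3]

214964 = 22·9735 + 794
9735 = 12·794 + 207
794 = 3·207 + 173
207 = 1·173 + 34
173 = 5·34 + 3
34 = 11·3 + 1
3 = 3·1 + 0  (stop)
So 214964/9735 = [22; 12, 3, 1, 5, 11, 3].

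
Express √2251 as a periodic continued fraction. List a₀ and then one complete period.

a₀ = ⌊√2251⌋ = 47.
With m₀=0, d₀=1 and mₖ₊₁ = dₖaₖ − mₖ, dₖ₊₁ = (n − mₖ₊₁²)/dₖ, aₖ₊₁ = ⌊(a₀+mₖ₊₁)/dₖ₊₁⌋:
  k=1: m=47, d=42, a=2
  k=2: m=37, d=21, a=4
  k=3: m=47, d=2, a=47
  k=4: m=47, d=21, a=4
  k=5: m=37, d=42, a=2
  k=6: m=47, d=1, a=94
d=1 and a=2a₀=94 at k=6, so the next step gives (m, d) = (47, 42) again — its k=1 value — and the period has length 6.

[47; 2, 4, 47, 4, 2, 94]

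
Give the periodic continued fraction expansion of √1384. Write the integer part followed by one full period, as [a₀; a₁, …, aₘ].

a₀ = ⌊√1384⌋ = 37.
With m₀=0, d₀=1 and mₖ₊₁ = dₖaₖ − mₖ, dₖ₊₁ = (n − mₖ₊₁²)/dₖ, aₖ₊₁ = ⌊(a₀+mₖ₊₁)/dₖ₊₁⌋:
  k=1: m=37, d=15, a=4
  k=2: m=23, d=57, a=1
  k=3: m=34, d=4, a=17
  k=4: m=34, d=57, a=1
  k=5: m=23, d=15, a=4
  k=6: m=37, d=1, a=74
d=1 and a=2a₀=74 at k=6, so the next step gives (m, d) = (37, 15) again — its k=1 value — and the period has length 6.

[37; 4, 1, 17, 1, 4, 74]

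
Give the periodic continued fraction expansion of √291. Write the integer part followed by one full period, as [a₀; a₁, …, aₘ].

[17; 17, 34]

a₀ = ⌊√291⌋ = 17.
With m₀=0, d₀=1 and mₖ₊₁ = dₖaₖ − mₖ, dₖ₊₁ = (n − mₖ₊₁²)/dₖ, aₖ₊₁ = ⌊(a₀+mₖ₊₁)/dₖ₊₁⌋:
  k=1: m=17, d=2, a=17
  k=2: m=17, d=1, a=34
d=1 and a=2a₀=34 at k=2, so the next step gives (m, d) = (17, 2) again — its k=1 value — and the period has length 2.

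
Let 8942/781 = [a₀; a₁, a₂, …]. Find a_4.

8942 = 11·781 + 351   →  a_0 = 11
781 = 2·351 + 79   →  a_1 = 2
351 = 4·79 + 35   →  a_2 = 4
79 = 2·35 + 9   →  a_3 = 2
35 = 3·9 + 8   →  a_4 = 3

3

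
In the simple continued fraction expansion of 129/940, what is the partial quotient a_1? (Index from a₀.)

129 = 0·940 + 129   →  a_0 = 0
940 = 7·129 + 37   →  a_1 = 7

7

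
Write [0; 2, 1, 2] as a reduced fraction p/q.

3/8

Using pₖ = aₖpₖ₋₁ + pₖ₋₂ and qₖ = aₖqₖ₋₁ + qₖ₋₂:
  k=0: a=0, p=0, q=1
  k=1: a=2, p=1, q=2
  k=2: a=1, p=1, q=3
  k=3: a=2, p=3, q=8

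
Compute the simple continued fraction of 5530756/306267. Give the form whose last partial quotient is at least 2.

[18; 17, 16, 14, 3, 8, 3]

5530756 = 18×306267 + 17950
306267 = 17×17950 + 1117
17950 = 16×1117 + 78
1117 = 14×78 + 25
78 = 3×25 + 3
25 = 8×3 + 1
3 = 3×1 + 0  (stop)
So 5530756/306267 = [18; 17, 16, 14, 3, 8, 3].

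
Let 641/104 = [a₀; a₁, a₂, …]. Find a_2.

8

641 = 6·104 + 17   →  a_0 = 6
104 = 6·17 + 2   →  a_1 = 6
17 = 8·2 + 1   →  a_2 = 8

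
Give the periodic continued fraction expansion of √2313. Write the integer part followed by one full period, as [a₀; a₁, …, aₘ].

a₀ = ⌊√2313⌋ = 48.
With m₀=0, d₀=1 and mₖ₊₁ = dₖaₖ − mₖ, dₖ₊₁ = (n − mₖ₊₁²)/dₖ, aₖ₊₁ = ⌊(a₀+mₖ₊₁)/dₖ₊₁⌋:
  k=1: m=48, d=9, a=10
  k=2: m=42, d=61, a=1
  k=3: m=19, d=32, a=2
  k=4: m=45, d=9, a=10
  k=5: m=45, d=32, a=2
  k=6: m=19, d=61, a=1
  k=7: m=42, d=9, a=10
  k=8: m=48, d=1, a=96
d=1 and a=2a₀=96 at k=8, so the next step gives (m, d) = (48, 9) again — its k=1 value — and the period has length 8.

[48; 10, 1, 2, 10, 2, 1, 10, 96]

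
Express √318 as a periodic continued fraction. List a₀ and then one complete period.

[17; 1, 4, 1, 34]

a₀ = ⌊√318⌋ = 17.
With m₀=0, d₀=1 and mₖ₊₁ = dₖaₖ − mₖ, dₖ₊₁ = (n − mₖ₊₁²)/dₖ, aₖ₊₁ = ⌊(a₀+mₖ₊₁)/dₖ₊₁⌋:
  k=1: m=17, d=29, a=1
  k=2: m=12, d=6, a=4
  k=3: m=12, d=29, a=1
  k=4: m=17, d=1, a=34
d=1 and a=2a₀=34 at k=4, so the next step gives (m, d) = (17, 29) again — its k=1 value — and the period has length 4.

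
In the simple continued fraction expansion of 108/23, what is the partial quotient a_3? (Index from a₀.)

3

108 = 4·23 + 16   →  a_0 = 4
23 = 1·16 + 7   →  a_1 = 1
16 = 2·7 + 2   →  a_2 = 2
7 = 3·2 + 1   →  a_3 = 3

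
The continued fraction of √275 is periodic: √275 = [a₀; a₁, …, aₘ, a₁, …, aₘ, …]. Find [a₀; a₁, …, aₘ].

a₀ = ⌊√275⌋ = 16.
With m₀=0, d₀=1 and mₖ₊₁ = dₖaₖ − mₖ, dₖ₊₁ = (n − mₖ₊₁²)/dₖ, aₖ₊₁ = ⌊(a₀+mₖ₊₁)/dₖ₊₁⌋:
  k=1: m=16, d=19, a=1
  k=2: m=3, d=14, a=1
  k=3: m=11, d=11, a=2
  k=4: m=11, d=14, a=1
  k=5: m=3, d=19, a=1
  k=6: m=16, d=1, a=32
d=1 and a=2a₀=32 at k=6, so the next step gives (m, d) = (16, 19) again — its k=1 value — and the period has length 6.

[16; 1, 1, 2, 1, 1, 32]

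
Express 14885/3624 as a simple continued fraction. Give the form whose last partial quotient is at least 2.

[4; 9, 3, 6, 6, 1, 2]

14885 = 4×3624 + 389
3624 = 9×389 + 123
389 = 3×123 + 20
123 = 6×20 + 3
20 = 6×3 + 2
3 = 1×2 + 1
2 = 2×1 + 0  (stop)
So 14885/3624 = [4; 9, 3, 6, 6, 1, 2].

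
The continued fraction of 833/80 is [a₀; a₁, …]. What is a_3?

2

833 = 10·80 + 33   →  a_0 = 10
80 = 2·33 + 14   →  a_1 = 2
33 = 2·14 + 5   →  a_2 = 2
14 = 2·5 + 4   →  a_3 = 2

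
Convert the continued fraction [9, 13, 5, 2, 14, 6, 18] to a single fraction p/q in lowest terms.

Using pₖ = aₖpₖ₋₁ + pₖ₋₂ and qₖ = aₖqₖ₋₁ + qₖ₋₂:
  k=0: a=9, p=9, q=1
  k=1: a=13, p=118, q=13
  k=2: a=5, p=599, q=66
  k=3: a=2, p=1316, q=145
  k=4: a=14, p=19023, q=2096
  k=5: a=6, p=115454, q=12721
  k=6: a=18, p=2097195, q=231074

2097195/231074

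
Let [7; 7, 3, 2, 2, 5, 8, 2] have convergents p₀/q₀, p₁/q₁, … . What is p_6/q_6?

Using pₖ = aₖpₖ₋₁ + pₖ₋₂, qₖ = aₖqₖ₋₁ + qₖ₋₂ (with p₋₁=1, p₋₂=0, q₋₁=0, q₋₂=1):
  k=0: a=7, p=7, q=1
  k=1: a=7, p=50, q=7
  k=2: a=3, p=157, q=22
  k=3: a=2, p=364, q=51
  k=4: a=2, p=885, q=124
  k=5: a=5, p=4789, q=671
  k=6: a=8, p=39197, q=5492

39197/5492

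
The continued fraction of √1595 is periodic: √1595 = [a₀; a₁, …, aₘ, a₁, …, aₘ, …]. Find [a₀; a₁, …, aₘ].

a₀ = ⌊√1595⌋ = 39.
With m₀=0, d₀=1 and mₖ₊₁ = dₖaₖ − mₖ, dₖ₊₁ = (n − mₖ₊₁²)/dₖ, aₖ₊₁ = ⌊(a₀+mₖ₊₁)/dₖ₊₁⌋:
  k=1: m=39, d=74, a=1
  k=2: m=35, d=5, a=14
  k=3: m=35, d=74, a=1
  k=4: m=39, d=1, a=78
d=1 and a=2a₀=78 at k=4, so the next step gives (m, d) = (39, 74) again — its k=1 value — and the period has length 4.

[39; 1, 14, 1, 78]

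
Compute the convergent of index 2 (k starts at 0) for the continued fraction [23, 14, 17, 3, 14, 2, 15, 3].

Using pₖ = aₖpₖ₋₁ + pₖ₋₂, qₖ = aₖqₖ₋₁ + qₖ₋₂ (with p₋₁=1, p₋₂=0, q₋₁=0, q₋₂=1):
  k=0: a=23, p=23, q=1
  k=1: a=14, p=323, q=14
  k=2: a=17, p=5514, q=239

5514/239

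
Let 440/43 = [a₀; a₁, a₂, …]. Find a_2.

3

440 = 10·43 + 10   →  a_0 = 10
43 = 4·10 + 3   →  a_1 = 4
10 = 3·3 + 1   →  a_2 = 3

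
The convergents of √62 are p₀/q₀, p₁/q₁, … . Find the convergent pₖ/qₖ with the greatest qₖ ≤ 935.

√62 = [7; 1, 6, 1, 14, …] (period length 4).
Convergents:
  p_0/q_0 = 7/1
  p_1/q_1 = 8/1
  p_2/q_2 = 55/7
  p_3/q_3 = 63/8
  p_4/q_4 = 937/119
  p_5/q_5 = 1000/127
  p_6/q_6 = 6937/881
  p_7/q_7 = 7937/1008
q_6 = 881 ≤ 935 < 1008 = q_7, so the answer is 6937/881.

6937/881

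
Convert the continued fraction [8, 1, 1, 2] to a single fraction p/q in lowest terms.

43/5

Fold from the inside: start with 2/1.
  1 + 1/2 = 3/2
  1 + 2/3 = 5/3
  8 + 3/5 = 43/5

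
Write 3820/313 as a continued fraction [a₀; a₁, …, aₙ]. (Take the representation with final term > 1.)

[12; 4, 1, 8, 7]

3820 = 12×313 + 64
313 = 4×64 + 57
64 = 1×57 + 7
57 = 8×7 + 1
7 = 7×1 + 0  (stop)
So 3820/313 = [12; 4, 1, 8, 7].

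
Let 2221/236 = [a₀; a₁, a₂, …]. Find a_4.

4

2221 = 9·236 + 97   →  a_0 = 9
236 = 2·97 + 42   →  a_1 = 2
97 = 2·42 + 13   →  a_2 = 2
42 = 3·13 + 3   →  a_3 = 3
13 = 4·3 + 1   →  a_4 = 4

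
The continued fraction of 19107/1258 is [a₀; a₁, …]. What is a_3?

4

19107 = 15·1258 + 237   →  a_0 = 15
1258 = 5·237 + 73   →  a_1 = 5
237 = 3·73 + 18   →  a_2 = 3
73 = 4·18 + 1   →  a_3 = 4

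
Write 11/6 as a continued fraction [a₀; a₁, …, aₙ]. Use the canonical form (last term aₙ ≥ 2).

[1; 1, 5]

11 = 1*6 + 5
6 = 1*5 + 1
5 = 5*1 + 0  (stop)
So 11/6 = [1; 1, 5].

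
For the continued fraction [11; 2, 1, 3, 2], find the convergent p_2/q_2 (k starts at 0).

Using pₖ = aₖpₖ₋₁ + pₖ₋₂, qₖ = aₖqₖ₋₁ + qₖ₋₂ (with p₋₁=1, p₋₂=0, q₋₁=0, q₋₂=1):
  k=0: a=11, p=11, q=1
  k=1: a=2, p=23, q=2
  k=2: a=1, p=34, q=3

34/3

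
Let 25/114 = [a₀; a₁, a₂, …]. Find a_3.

1

25 = 0·114 + 25   →  a_0 = 0
114 = 4·25 + 14   →  a_1 = 4
25 = 1·14 + 11   →  a_2 = 1
14 = 1·11 + 3   →  a_3 = 1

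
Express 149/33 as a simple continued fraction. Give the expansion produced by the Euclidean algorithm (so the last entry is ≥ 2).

[4; 1, 1, 16]

149 = 4·33 + 17
33 = 1·17 + 16
17 = 1·16 + 1
16 = 16·1 + 0  (stop)
So 149/33 = [4; 1, 1, 16].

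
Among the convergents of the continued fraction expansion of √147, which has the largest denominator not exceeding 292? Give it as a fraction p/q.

√147 = [12; 8, 24, …] (period length 2).
Convergents:
  p_0/q_0 = 12/1
  p_1/q_1 = 97/8
  p_2/q_2 = 2340/193
  p_3/q_3 = 18817/1552
q_2 = 193 ≤ 292 < 1552 = q_3, so the answer is 2340/193.

2340/193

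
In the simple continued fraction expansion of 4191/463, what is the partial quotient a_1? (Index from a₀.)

4191 = 9·463 + 24   →  a_0 = 9
463 = 19·24 + 7   →  a_1 = 19

19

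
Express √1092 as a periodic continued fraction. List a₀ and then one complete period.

a₀ = ⌊√1092⌋ = 33.

[33; 22, 66]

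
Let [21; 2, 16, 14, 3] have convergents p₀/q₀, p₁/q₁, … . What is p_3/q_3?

9969/464

Using pₖ = aₖpₖ₋₁ + pₖ₋₂, qₖ = aₖqₖ₋₁ + qₖ₋₂ (with p₋₁=1, p₋₂=0, q₋₁=0, q₋₂=1):
  k=0: a=21, p=21, q=1
  k=1: a=2, p=43, q=2
  k=2: a=16, p=709, q=33
  k=3: a=14, p=9969, q=464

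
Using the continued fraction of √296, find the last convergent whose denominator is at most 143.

757/44

√296 = [17; 4, 1, 7, 1, 4, 34, …] (period length 6).
Convergents:
  p_0/q_0 = 17/1
  p_1/q_1 = 69/4
  p_2/q_2 = 86/5
  p_3/q_3 = 671/39
  p_4/q_4 = 757/44
  p_5/q_5 = 3699/215
q_4 = 44 ≤ 143 < 215 = q_5, so the answer is 757/44.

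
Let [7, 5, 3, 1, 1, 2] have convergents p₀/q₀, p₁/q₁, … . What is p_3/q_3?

151/21

Using pₖ = aₖpₖ₋₁ + pₖ₋₂, qₖ = aₖqₖ₋₁ + qₖ₋₂ (with p₋₁=1, p₋₂=0, q₋₁=0, q₋₂=1):
  k=0: a=7, p=7, q=1
  k=1: a=5, p=36, q=5
  k=2: a=3, p=115, q=16
  k=3: a=1, p=151, q=21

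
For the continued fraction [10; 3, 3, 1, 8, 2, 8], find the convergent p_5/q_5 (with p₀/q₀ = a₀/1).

Using pₖ = aₖpₖ₋₁ + pₖ₋₂, qₖ = aₖqₖ₋₁ + qₖ₋₂ (with p₋₁=1, p₋₂=0, q₋₁=0, q₋₂=1):
  k=0: a=10, p=10, q=1
  k=1: a=3, p=31, q=3
  k=2: a=3, p=103, q=10
  k=3: a=1, p=134, q=13
  k=4: a=8, p=1175, q=114
  k=5: a=2, p=2484, q=241

2484/241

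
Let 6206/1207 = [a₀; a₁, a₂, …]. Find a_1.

7

6206 = 5·1207 + 171   →  a_0 = 5
1207 = 7·171 + 10   →  a_1 = 7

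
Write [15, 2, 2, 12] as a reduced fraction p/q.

955/62

Fold from the inside: start with 12/1.
  2 + 1/12 = 25/12
  2 + 12/25 = 62/25
  15 + 25/62 = 955/62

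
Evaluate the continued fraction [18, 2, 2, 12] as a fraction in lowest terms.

Fold from the inside: start with 12/1.
  2 + 1/12 = 25/12
  2 + 12/25 = 62/25
  18 + 25/62 = 1141/62

1141/62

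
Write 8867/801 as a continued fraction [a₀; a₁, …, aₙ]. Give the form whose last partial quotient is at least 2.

[11; 14, 3, 3, 2, 2]

8867 = 11*801 + 56
801 = 14*56 + 17
56 = 3*17 + 5
17 = 3*5 + 2
5 = 2*2 + 1
2 = 2*1 + 0  (stop)
So 8867/801 = [11; 14, 3, 3, 2, 2].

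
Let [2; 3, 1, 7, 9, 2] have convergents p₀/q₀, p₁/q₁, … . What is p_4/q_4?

639/283

Using pₖ = aₖpₖ₋₁ + pₖ₋₂, qₖ = aₖqₖ₋₁ + qₖ₋₂ (with p₋₁=1, p₋₂=0, q₋₁=0, q₋₂=1):
  k=0: a=2, p=2, q=1
  k=1: a=3, p=7, q=3
  k=2: a=1, p=9, q=4
  k=3: a=7, p=70, q=31
  k=4: a=9, p=639, q=283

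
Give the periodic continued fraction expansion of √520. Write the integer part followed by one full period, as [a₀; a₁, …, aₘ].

a₀ = ⌊√520⌋ = 22.

[22; 1, 4, 11, 4, 1, 44]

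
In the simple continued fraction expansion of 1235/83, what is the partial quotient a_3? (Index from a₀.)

3

1235 = 14·83 + 73   →  a_0 = 14
83 = 1·73 + 10   →  a_1 = 1
73 = 7·10 + 3   →  a_2 = 7
10 = 3·3 + 1   →  a_3 = 3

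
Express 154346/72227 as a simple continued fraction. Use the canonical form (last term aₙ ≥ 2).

154346 = 2*72227 + 9892
72227 = 7*9892 + 2983
9892 = 3*2983 + 943
2983 = 3*943 + 154
943 = 6*154 + 19
154 = 8*19 + 2
19 = 9*2 + 1
2 = 2*1 + 0  (stop)
So 154346/72227 = [2; 7, 3, 3, 6, 8, 9, 2].

[2; 7, 3, 3, 6, 8, 9, 2]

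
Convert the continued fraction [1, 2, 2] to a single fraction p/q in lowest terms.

Fold from the inside: start with 2/1.
  2 + 1/2 = 5/2
  1 + 2/5 = 7/5

7/5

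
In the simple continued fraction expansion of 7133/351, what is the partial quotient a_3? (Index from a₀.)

2

7133 = 20·351 + 113   →  a_0 = 20
351 = 3·113 + 12   →  a_1 = 3
113 = 9·12 + 5   →  a_2 = 9
12 = 2·5 + 2   →  a_3 = 2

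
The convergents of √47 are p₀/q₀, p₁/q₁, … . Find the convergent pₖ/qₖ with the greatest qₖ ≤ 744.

√47 = [6; 1, 5, 1, 12, …] (period length 4).
Convergents:
  p_0/q_0 = 6/1
  p_1/q_1 = 7/1
  p_2/q_2 = 41/6
  p_3/q_3 = 48/7
  p_4/q_4 = 617/90
  p_5/q_5 = 665/97
  p_6/q_6 = 3942/575
  p_7/q_7 = 4607/672
  p_8/q_8 = 59226/8639
q_7 = 672 ≤ 744 < 8639 = q_8, so the answer is 4607/672.

4607/672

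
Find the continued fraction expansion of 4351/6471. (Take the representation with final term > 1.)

[0; 1, 2, 19, 10, 11]

4351 = 0·6471 + 4351
6471 = 1·4351 + 2120
4351 = 2·2120 + 111
2120 = 19·111 + 11
111 = 10·11 + 1
11 = 11·1 + 0  (stop)
So 4351/6471 = [0; 1, 2, 19, 10, 11].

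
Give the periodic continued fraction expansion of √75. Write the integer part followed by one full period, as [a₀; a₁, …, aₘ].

[8; 1, 1, 1, 16]

a₀ = ⌊√75⌋ = 8.
With m₀=0, d₀=1 and mₖ₊₁ = dₖaₖ − mₖ, dₖ₊₁ = (n − mₖ₊₁²)/dₖ, aₖ₊₁ = ⌊(a₀+mₖ₊₁)/dₖ₊₁⌋:
  k=1: m=8, d=11, a=1
  k=2: m=3, d=6, a=1
  k=3: m=3, d=11, a=1
  k=4: m=8, d=1, a=16
d=1 and a=2a₀=16 at k=4, so the next step gives (m, d) = (8, 11) again — its k=1 value — and the period has length 4.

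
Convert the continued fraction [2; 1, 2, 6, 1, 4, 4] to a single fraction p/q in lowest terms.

1207/450

Fold from the inside: start with 4/1.
  4 + 1/4 = 17/4
  1 + 4/17 = 21/17
  6 + 17/21 = 143/21
  2 + 21/143 = 307/143
  1 + 143/307 = 450/307
  2 + 307/450 = 1207/450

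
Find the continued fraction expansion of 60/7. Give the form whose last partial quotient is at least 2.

60 = 8·7 + 4
7 = 1·4 + 3
4 = 1·3 + 1
3 = 3·1 + 0  (stop)
So 60/7 = [8; 1, 1, 3].

[8; 1, 1, 3]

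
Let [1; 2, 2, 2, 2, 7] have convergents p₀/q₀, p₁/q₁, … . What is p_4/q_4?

41/29

Using pₖ = aₖpₖ₋₁ + pₖ₋₂, qₖ = aₖqₖ₋₁ + qₖ₋₂ (with p₋₁=1, p₋₂=0, q₋₁=0, q₋₂=1):
  k=0: a=1, p=1, q=1
  k=1: a=2, p=3, q=2
  k=2: a=2, p=7, q=5
  k=3: a=2, p=17, q=12
  k=4: a=2, p=41, q=29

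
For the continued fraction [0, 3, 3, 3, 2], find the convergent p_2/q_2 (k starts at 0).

Using pₖ = aₖpₖ₋₁ + pₖ₋₂, qₖ = aₖqₖ₋₁ + qₖ₋₂ (with p₋₁=1, p₋₂=0, q₋₁=0, q₋₂=1):
  k=0: a=0, p=0, q=1
  k=1: a=3, p=1, q=3
  k=2: a=3, p=3, q=10

3/10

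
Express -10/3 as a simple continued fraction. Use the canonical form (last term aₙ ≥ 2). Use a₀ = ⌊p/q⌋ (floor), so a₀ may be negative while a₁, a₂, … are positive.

[-4; 1, 2]

-10 = -4*3 + 2
3 = 1*2 + 1
2 = 2*1 + 0  (stop)
So -10/3 = [-4; 1, 2].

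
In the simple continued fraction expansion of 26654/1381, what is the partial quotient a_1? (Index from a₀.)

26654 = 19·1381 + 415   →  a_0 = 19
1381 = 3·415 + 136   →  a_1 = 3

3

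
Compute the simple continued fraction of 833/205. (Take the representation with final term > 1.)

[4; 15, 1, 3, 3]

833 = 4×205 + 13
205 = 15×13 + 10
13 = 1×10 + 3
10 = 3×3 + 1
3 = 3×1 + 0  (stop)
So 833/205 = [4; 15, 1, 3, 3].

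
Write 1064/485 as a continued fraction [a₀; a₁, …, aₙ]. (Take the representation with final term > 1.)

[2; 5, 6, 3, 1, 3]

1064 = 2*485 + 94
485 = 5*94 + 15
94 = 6*15 + 4
15 = 3*4 + 3
4 = 1*3 + 1
3 = 3*1 + 0  (stop)
So 1064/485 = [2; 5, 6, 3, 1, 3].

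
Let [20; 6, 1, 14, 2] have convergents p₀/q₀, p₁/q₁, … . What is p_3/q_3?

2095/104

Using pₖ = aₖpₖ₋₁ + pₖ₋₂, qₖ = aₖqₖ₋₁ + qₖ₋₂ (with p₋₁=1, p₋₂=0, q₋₁=0, q₋₂=1):
  k=0: a=20, p=20, q=1
  k=1: a=6, p=121, q=6
  k=2: a=1, p=141, q=7
  k=3: a=14, p=2095, q=104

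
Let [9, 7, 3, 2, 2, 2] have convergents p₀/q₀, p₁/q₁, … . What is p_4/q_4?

Using pₖ = aₖpₖ₋₁ + pₖ₋₂, qₖ = aₖqₖ₋₁ + qₖ₋₂ (with p₋₁=1, p₋₂=0, q₋₁=0, q₋₂=1):
  k=0: a=9, p=9, q=1
  k=1: a=7, p=64, q=7
  k=2: a=3, p=201, q=22
  k=3: a=2, p=466, q=51
  k=4: a=2, p=1133, q=124

1133/124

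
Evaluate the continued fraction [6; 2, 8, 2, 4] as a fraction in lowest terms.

1042/161

Fold from the inside: start with 4/1.
  2 + 1/4 = 9/4
  8 + 4/9 = 76/9
  2 + 9/76 = 161/76
  6 + 76/161 = 1042/161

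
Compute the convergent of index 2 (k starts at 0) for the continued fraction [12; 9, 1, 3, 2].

121/10

Using pₖ = aₖpₖ₋₁ + pₖ₋₂, qₖ = aₖqₖ₋₁ + qₖ₋₂ (with p₋₁=1, p₋₂=0, q₋₁=0, q₋₂=1):
  k=0: a=12, p=12, q=1
  k=1: a=9, p=109, q=9
  k=2: a=1, p=121, q=10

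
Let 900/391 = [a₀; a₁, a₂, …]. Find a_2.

900 = 2·391 + 118   →  a_0 = 2
391 = 3·118 + 37   →  a_1 = 3
118 = 3·37 + 7   →  a_2 = 3

3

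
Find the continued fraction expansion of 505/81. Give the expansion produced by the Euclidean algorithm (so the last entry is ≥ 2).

[6; 4, 3, 1, 4]

505 = 6×81 + 19
81 = 4×19 + 5
19 = 3×5 + 4
5 = 1×4 + 1
4 = 4×1 + 0  (stop)
So 505/81 = [6; 4, 3, 1, 4].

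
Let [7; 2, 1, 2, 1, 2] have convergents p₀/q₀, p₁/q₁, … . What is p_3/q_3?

Using pₖ = aₖpₖ₋₁ + pₖ₋₂, qₖ = aₖqₖ₋₁ + qₖ₋₂ (with p₋₁=1, p₋₂=0, q₋₁=0, q₋₂=1):
  k=0: a=7, p=7, q=1
  k=1: a=2, p=15, q=2
  k=2: a=1, p=22, q=3
  k=3: a=2, p=59, q=8

59/8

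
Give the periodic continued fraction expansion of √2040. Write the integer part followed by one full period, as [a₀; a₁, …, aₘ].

[45; 6, 90]

a₀ = ⌊√2040⌋ = 45.
With m₀=0, d₀=1 and mₖ₊₁ = dₖaₖ − mₖ, dₖ₊₁ = (n − mₖ₊₁²)/dₖ, aₖ₊₁ = ⌊(a₀+mₖ₊₁)/dₖ₊₁⌋:
  k=1: m=45, d=15, a=6
  k=2: m=45, d=1, a=90
d=1 and a=2a₀=90 at k=2, so the next step gives (m, d) = (45, 15) again — its k=1 value — and the period has length 2.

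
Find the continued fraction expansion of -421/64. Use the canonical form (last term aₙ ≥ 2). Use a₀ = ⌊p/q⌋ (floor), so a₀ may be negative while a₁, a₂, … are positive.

[-7; 2, 2, 1, 2, 3]

-421 = -7*64 + 27
64 = 2*27 + 10
27 = 2*10 + 7
10 = 1*7 + 3
7 = 2*3 + 1
3 = 3*1 + 0  (stop)
So -421/64 = [-7; 2, 2, 1, 2, 3].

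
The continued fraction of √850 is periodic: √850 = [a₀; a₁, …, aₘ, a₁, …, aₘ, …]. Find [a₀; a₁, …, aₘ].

a₀ = ⌊√850⌋ = 29.
With m₀=0, d₀=1 and mₖ₊₁ = dₖaₖ − mₖ, dₖ₊₁ = (n − mₖ₊₁²)/dₖ, aₖ₊₁ = ⌊(a₀+mₖ₊₁)/dₖ₊₁⌋:
  k=1: m=29, d=9, a=6
  k=2: m=25, d=25, a=2
  k=3: m=25, d=9, a=6
  k=4: m=29, d=1, a=58
d=1 and a=2a₀=58 at k=4, so the next step gives (m, d) = (29, 9) again — its k=1 value — and the period has length 4.

[29; 6, 2, 6, 58]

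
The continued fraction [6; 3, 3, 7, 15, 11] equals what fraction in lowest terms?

Using pₖ = aₖpₖ₋₁ + pₖ₋₂ and qₖ = aₖqₖ₋₁ + qₖ₋₂:
  k=0: a=6, p=6, q=1
  k=1: a=3, p=19, q=3
  k=2: a=3, p=63, q=10
  k=3: a=7, p=460, q=73
  k=4: a=15, p=6963, q=1105
  k=5: a=11, p=77053, q=12228

77053/12228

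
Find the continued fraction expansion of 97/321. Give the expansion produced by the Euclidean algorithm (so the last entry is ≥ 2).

97 = 0×321 + 97
321 = 3×97 + 30
97 = 3×30 + 7
30 = 4×7 + 2
7 = 3×2 + 1
2 = 2×1 + 0  (stop)
So 97/321 = [0; 3, 3, 4, 3, 2].

[0; 3, 3, 4, 3, 2]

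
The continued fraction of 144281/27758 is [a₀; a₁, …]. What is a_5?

144281 = 5·27758 + 5491   →  a_0 = 5
27758 = 5·5491 + 303   →  a_1 = 5
5491 = 18·303 + 37   →  a_2 = 18
303 = 8·37 + 7   →  a_3 = 8
37 = 5·7 + 2   →  a_4 = 5
7 = 3·2 + 1   →  a_5 = 3

3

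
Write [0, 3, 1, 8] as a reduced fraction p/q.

9/35

Using pₖ = aₖpₖ₋₁ + pₖ₋₂ and qₖ = aₖqₖ₋₁ + qₖ₋₂:
  k=0: a=0, p=0, q=1
  k=1: a=3, p=1, q=3
  k=2: a=1, p=1, q=4
  k=3: a=8, p=9, q=35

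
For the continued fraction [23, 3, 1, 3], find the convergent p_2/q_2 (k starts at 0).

93/4

Using pₖ = aₖpₖ₋₁ + pₖ₋₂, qₖ = aₖqₖ₋₁ + qₖ₋₂ (with p₋₁=1, p₋₂=0, q₋₁=0, q₋₂=1):
  k=0: a=23, p=23, q=1
  k=1: a=3, p=70, q=3
  k=2: a=1, p=93, q=4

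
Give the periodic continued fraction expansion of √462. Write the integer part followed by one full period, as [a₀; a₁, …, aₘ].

[21; 2, 42]

a₀ = ⌊√462⌋ = 21.
With m₀=0, d₀=1 and mₖ₊₁ = dₖaₖ − mₖ, dₖ₊₁ = (n − mₖ₊₁²)/dₖ, aₖ₊₁ = ⌊(a₀+mₖ₊₁)/dₖ₊₁⌋:
  k=1: m=21, d=21, a=2
  k=2: m=21, d=1, a=42
d=1 and a=2a₀=42 at k=2, so the next step gives (m, d) = (21, 21) again — its k=1 value — and the period has length 2.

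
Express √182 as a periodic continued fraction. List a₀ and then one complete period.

a₀ = ⌊√182⌋ = 13.
With m₀=0, d₀=1 and mₖ₊₁ = dₖaₖ − mₖ, dₖ₊₁ = (n − mₖ₊₁²)/dₖ, aₖ₊₁ = ⌊(a₀+mₖ₊₁)/dₖ₊₁⌋:
  k=1: m=13, d=13, a=2
  k=2: m=13, d=1, a=26
d=1 and a=2a₀=26 at k=2, so the next step gives (m, d) = (13, 13) again — its k=1 value — and the period has length 2.

[13; 2, 26]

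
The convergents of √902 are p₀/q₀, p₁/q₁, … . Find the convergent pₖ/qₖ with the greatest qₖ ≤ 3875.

√902 = [30; 30, 60, …] (period length 2).
Convergents:
  p_0/q_0 = 30/1
  p_1/q_1 = 901/30
  p_2/q_2 = 54090/1801
  p_3/q_3 = 1623601/54060
q_2 = 1801 ≤ 3875 < 54060 = q_3, so the answer is 54090/1801.

54090/1801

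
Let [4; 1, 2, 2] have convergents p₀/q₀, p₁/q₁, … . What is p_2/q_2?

Using pₖ = aₖpₖ₋₁ + pₖ₋₂, qₖ = aₖqₖ₋₁ + qₖ₋₂ (with p₋₁=1, p₋₂=0, q₋₁=0, q₋₂=1):
  k=0: a=4, p=4, q=1
  k=1: a=1, p=5, q=1
  k=2: a=2, p=14, q=3

14/3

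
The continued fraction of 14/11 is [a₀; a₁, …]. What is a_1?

14 = 1·11 + 3   →  a_0 = 1
11 = 3·3 + 2   →  a_1 = 3

3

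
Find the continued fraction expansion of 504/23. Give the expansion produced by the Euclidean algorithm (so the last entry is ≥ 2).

504 = 21*23 + 21
23 = 1*21 + 2
21 = 10*2 + 1
2 = 2*1 + 0  (stop)
So 504/23 = [21; 1, 10, 2].

[21; 1, 10, 2]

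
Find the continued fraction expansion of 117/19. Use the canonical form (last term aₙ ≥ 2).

117 = 6×19 + 3
19 = 6×3 + 1
3 = 3×1 + 0  (stop)
So 117/19 = [6; 6, 3].

[6; 6, 3]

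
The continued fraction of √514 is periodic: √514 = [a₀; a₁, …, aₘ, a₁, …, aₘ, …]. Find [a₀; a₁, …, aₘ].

a₀ = ⌊√514⌋ = 22.
With m₀=0, d₀=1 and mₖ₊₁ = dₖaₖ − mₖ, dₖ₊₁ = (n − mₖ₊₁²)/dₖ, aₖ₊₁ = ⌊(a₀+mₖ₊₁)/dₖ₊₁⌋:
  k=1: m=22, d=30, a=1
  k=2: m=8, d=15, a=2
  k=3: m=22, d=2, a=22
  k=4: m=22, d=15, a=2
  k=5: m=8, d=30, a=1
  k=6: m=22, d=1, a=44
d=1 and a=2a₀=44 at k=6, so the next step gives (m, d) = (22, 30) again — its k=1 value — and the period has length 6.

[22; 1, 2, 22, 2, 1, 44]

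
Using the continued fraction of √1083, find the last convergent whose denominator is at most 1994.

23859/725

√1083 = [32; 1, 9, 1, 64, …] (period length 4).
Convergents:
  p_0/q_0 = 32/1
  p_1/q_1 = 33/1
  p_2/q_2 = 329/10
  p_3/q_3 = 362/11
  p_4/q_4 = 23497/714
  p_5/q_5 = 23859/725
  p_6/q_6 = 238228/7239
q_5 = 725 ≤ 1994 < 7239 = q_6, so the answer is 23859/725.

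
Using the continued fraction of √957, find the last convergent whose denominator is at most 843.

14849/480

√957 = [30; 1, 14, 2, 14, 1, 60, …] (period length 6).
Convergents:
  p_0/q_0 = 30/1
  p_1/q_1 = 31/1
  p_2/q_2 = 464/15
  p_3/q_3 = 959/31
  p_4/q_4 = 13890/449
  p_5/q_5 = 14849/480
  p_6/q_6 = 904830/29249
q_5 = 480 ≤ 843 < 29249 = q_6, so the answer is 14849/480.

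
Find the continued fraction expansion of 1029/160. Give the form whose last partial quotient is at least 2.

[6; 2, 3, 7, 3]

1029 = 6·160 + 69
160 = 2·69 + 22
69 = 3·22 + 3
22 = 7·3 + 1
3 = 3·1 + 0  (stop)
So 1029/160 = [6; 2, 3, 7, 3].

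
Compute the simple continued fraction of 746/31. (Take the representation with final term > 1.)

746 = 24·31 + 2
31 = 15·2 + 1
2 = 2·1 + 0  (stop)
So 746/31 = [24; 15, 2].

[24; 15, 2]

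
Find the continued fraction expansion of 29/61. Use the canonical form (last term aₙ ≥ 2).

[0; 2, 9, 1, 2]

29 = 0·61 + 29
61 = 2·29 + 3
29 = 9·3 + 2
3 = 1·2 + 1
2 = 2·1 + 0  (stop)
So 29/61 = [0; 2, 9, 1, 2].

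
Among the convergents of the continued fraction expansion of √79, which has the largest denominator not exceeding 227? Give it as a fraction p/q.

√79 = [8; 1, 7, 1, 16, …] (period length 4).
Convergents:
  p_0/q_0 = 8/1
  p_1/q_1 = 9/1
  p_2/q_2 = 71/8
  p_3/q_3 = 80/9
  p_4/q_4 = 1351/152
  p_5/q_5 = 1431/161
  p_6/q_6 = 11368/1279
q_5 = 161 ≤ 227 < 1279 = q_6, so the answer is 1431/161.

1431/161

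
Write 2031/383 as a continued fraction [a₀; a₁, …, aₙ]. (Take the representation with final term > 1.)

2031 = 5×383 + 116
383 = 3×116 + 35
116 = 3×35 + 11
35 = 3×11 + 2
11 = 5×2 + 1
2 = 2×1 + 0  (stop)
So 2031/383 = [5; 3, 3, 3, 5, 2].

[5; 3, 3, 3, 5, 2]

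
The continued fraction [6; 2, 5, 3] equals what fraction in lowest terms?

Using pₖ = aₖpₖ₋₁ + pₖ₋₂ and qₖ = aₖqₖ₋₁ + qₖ₋₂:
  k=0: a=6, p=6, q=1
  k=1: a=2, p=13, q=2
  k=2: a=5, p=71, q=11
  k=3: a=3, p=226, q=35

226/35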